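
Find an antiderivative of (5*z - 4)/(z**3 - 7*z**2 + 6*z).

Factor the denominator: z*(z - 6)*(z - 1).
Partial-fraction decomposition: -1/(5*(z - 1)) + 13/(15*(z - 6)) - 2/(3*z).
Integrate each term: A/(z−a) contributes A·log|z−a|.

-2*log(z)/3 + 13*log(z - 6)/15 - log(z - 1)/5 + C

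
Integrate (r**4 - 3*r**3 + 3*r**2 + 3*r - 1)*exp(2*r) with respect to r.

(4*r**4 - 20*r**3 + 42*r**2 - 30*r + 11)*exp(2*r)/8 + C

Use integration by parts with u = r**4 - 3*r**3 + 3*r**2 + 3*r - 1, dv = exp(2*r) dr, so v = exp(2*r)/2.
Apply parts 4 times (tabular method): alternate signs, differentiate u down to 0, integrate dv up.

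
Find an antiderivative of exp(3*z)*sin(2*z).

Let I denote the integral. Integrate by parts with u = sin(2*z), dv = exp(3*z) dz, so v = exp(3*z)/3: I = exp(3*z)*sin(2*z)/3 − (2/3)·∫ exp(3*z)*cos(2*z) dz.
Apply parts again with u = cos(2*z), dv = exp(3*z) dz: ∫ exp(3*z)*cos(2*z) dz = exp(3*z)*cos(2*z)/3 + (2/3)·I. Substituting back brings back I: I = exp(3*z)*sin(2*z)/3 - 2*exp(3*z)*cos(2*z)/9 − (4/9)·I.
Solving for I: (1 + 4/9)·I equals the remaining terms, so I = (9/13)·(exp(3*z)*sin(2*z)/3 - 2*exp(3*z)*cos(2*z)/9).

3*exp(3*z)*sin(2*z)/13 - 2*exp(3*z)*cos(2*z)/13 + C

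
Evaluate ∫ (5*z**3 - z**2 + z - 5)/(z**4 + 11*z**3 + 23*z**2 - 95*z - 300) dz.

31*log(z - 3)/112 + 345*log(z + 4)/7 - 713*log(z + 5)/16 + 165/(2*z + 10) + C

Factor the denominator: (z - 3)*(z + 4)*(z + 5)**2.
Partial-fraction decomposition: -713/(16*(z + 5)) - 165/(2*(z + 5)**2) + 345/(7*(z + 4)) + 31/(112*(z - 3)).
Integrate each term; A/(z−a) gives A·log|z−a|; A/(z−a)² gives −A/(z−a).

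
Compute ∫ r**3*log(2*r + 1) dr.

r**4*log(2*r + 1)/4 - r**4/16 + r**3/24 - r**2/32 + r/32 - log(2*r + 1)/64 + C

Use integration by parts with u = log(2*r + 1), dv = r**3 dr.
Then du = 2/(2*r + 1) dr and v = r**4/4.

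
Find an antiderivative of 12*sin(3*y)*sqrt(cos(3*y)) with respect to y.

Let u = cos(3*y), so du = (-3*sin(3*y)) dy.
Rewriting, the integral becomes -4·∫ √u du = -4·(2/3)u^(3/2).
Substituting back, u = cos(3*y).

-8*cos(3*y)**(3/2)/3 + C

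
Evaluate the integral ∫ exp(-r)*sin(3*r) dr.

-exp(-r)*sin(3*r)/10 - 3*exp(-r)*cos(3*r)/10 + C

Let I denote the integral. Integrate by parts with u = sin(3*r), dv = exp(-r) dr, so v = -exp(-r): I = -exp(-r)*sin(3*r) + 3·∫ exp(-r)*cos(3*r) dr.
Apply parts again with u = cos(3*r), dv = exp(-r) dr: ∫ exp(-r)*cos(3*r) dr = -exp(-r)*cos(3*r) − 3·I. Substituting back brings back I: I = -exp(-r)*sin(3*r) - 3*exp(-r)*cos(3*r) − 9·I.
Solving for I: (1 + 9)·I equals the remaining terms, so I = (1/10)·(-exp(-r)*sin(3*r) - 3*exp(-r)*cos(3*r)).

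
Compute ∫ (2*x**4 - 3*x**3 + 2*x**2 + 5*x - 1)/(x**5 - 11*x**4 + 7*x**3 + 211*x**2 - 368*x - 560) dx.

355*log(x - 7)/48 - 949*log(x - 5)/108 + 371*log(x - 4)/120 - log(x + 1)/720 + 65*log(x + 4)/216 + C

Factor the denominator: (x - 7)*(x - 5)*(x - 4)*(x + 1)*(x + 4).
Partial-fraction decomposition: 65/(216*(x + 4)) - 1/(720*(x + 1)) + 371/(120*(x - 4)) - 949/(108*(x - 5)) + 355/(48*(x - 7)).
Integrate each term: A/(x−a) contributes A·log|x−a|.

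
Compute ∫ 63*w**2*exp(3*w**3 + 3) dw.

Let u = 3*w**3 + 3, so du = (9*w**2) dw.
Rewriting, the integral becomes 7·∫ e^u du = 7·e^u.
Substituting back, u = 3*w**3 + 3.

7*exp(3*w**3 + 3) + C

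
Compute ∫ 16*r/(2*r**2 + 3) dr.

Let u = 2*r**2 + 3, so du = (4*r) dr.
Rewriting, the integral becomes 4·∫ 1/u du = 4·log(u).
Substituting back, u = 2*r**2 + 3.

4*log(2*r**2 + 3) + C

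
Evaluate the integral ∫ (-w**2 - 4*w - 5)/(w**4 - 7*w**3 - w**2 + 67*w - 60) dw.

-25*log(w - 5)/16 + 37*log(w - 4)/21 - 5*log(w - 1)/24 + log(w + 3)/112 + C

Factor the denominator: (w - 5)*(w - 4)*(w - 1)*(w + 3).
Partial-fraction decomposition: 1/(112*(w + 3)) - 5/(24*(w - 1)) + 37/(21*(w - 4)) - 25/(16*(w - 5)).
Integrate each term: A/(w−a) contributes A·log|w−a|.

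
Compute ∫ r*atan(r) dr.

r**2*atan(r)/2 - r/2 + atan(r)/2 + C

Use integration by parts with u = arctan(r), dv = r dr.
Then du = 1/(r**2 + 1) dr.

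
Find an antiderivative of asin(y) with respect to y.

Use integration by parts with u = arcsin(y), dv = dy.
Then du = 1/sqrt(-y**2 + 1) dy.

y*asin(y) + sqrt(-y**2 + 1) + C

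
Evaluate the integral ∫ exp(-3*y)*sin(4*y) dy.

Let I denote the integral. Integrate by parts with u = sin(4*y), dv = exp(-3*y) dy, so v = -exp(-3*y)/3: I = -exp(-3*y)*sin(4*y)/3 + (4/3)·∫ exp(-3*y)*cos(4*y) dy.
Apply parts again with u = cos(4*y), dv = exp(-3*y) dy: ∫ exp(-3*y)*cos(4*y) dy = -exp(-3*y)*cos(4*y)/3 − (4/3)·I. Substituting back brings back I: I = -exp(-3*y)*sin(4*y)/3 - 4*exp(-3*y)*cos(4*y)/9 − (16/9)·I.
Solving for I: (1 + 16/9)·I equals the remaining terms, so I = (9/25)·(-exp(-3*y)*sin(4*y)/3 - 4*exp(-3*y)*cos(4*y)/9).

-3*exp(-3*y)*sin(4*y)/25 - 4*exp(-3*y)*cos(4*y)/25 + C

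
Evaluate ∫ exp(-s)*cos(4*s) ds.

Let I denote the integral. Integrate by parts with u = cos(4*s), dv = exp(-s) ds, so v = -exp(-s): I = -exp(-s)*cos(4*s) − 4·∫ exp(-s)*sin(4*s) ds.
Apply parts again with u = sin(4*s), dv = exp(-s) ds: ∫ exp(-s)*sin(4*s) ds = -exp(-s)*sin(4*s) + 4·I. Substituting back brings back I: I = 4*exp(-s)*sin(4*s) - exp(-s)*cos(4*s) − 16·I.
Solving for I: (1 + 16)·I equals the remaining terms, so I = (1/17)·(4*exp(-s)*sin(4*s) - exp(-s)*cos(4*s)).

4*exp(-s)*sin(4*s)/17 - exp(-s)*cos(4*s)/17 + C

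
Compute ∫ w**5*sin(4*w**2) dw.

Let u = w², du = 2w dw; rewrite as (1/2)∫ u^2·sin(4u) du.
Now integrate by parts 2 times.

-w**4*cos(4*w**2)/8 + w**2*sin(4*w**2)/16 + cos(4*w**2)/64 + C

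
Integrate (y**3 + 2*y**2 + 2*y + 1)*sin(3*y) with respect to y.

Use integration by parts with u = y**3 + 2*y**2 + 2*y + 1, dv = sin(3*y) dy, so v = -cos(3*y)/3.
Apply parts 3 times (tabular method): alternate signs, differentiate u down to 0, integrate dv up.

-y**3*cos(3*y)/3 + y**2*sin(3*y)/3 - 2*y**2*cos(3*y)/3 + 4*y*sin(3*y)/9 - 4*y*cos(3*y)/9 + 4*sin(3*y)/27 - 5*cos(3*y)/27 + C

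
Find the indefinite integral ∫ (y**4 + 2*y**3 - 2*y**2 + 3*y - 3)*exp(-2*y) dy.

(-2*y**4 - 8*y**3 - 8*y**2 - 14*y - 1)*exp(-2*y)/4 + C

Use integration by parts with u = y**4 + 2*y**3 - 2*y**2 + 3*y - 3, dv = exp(-2*y) dy, so v = -exp(-2*y)/2.
Apply parts 4 times (tabular method): alternate signs, differentiate u down to 0, integrate dv up.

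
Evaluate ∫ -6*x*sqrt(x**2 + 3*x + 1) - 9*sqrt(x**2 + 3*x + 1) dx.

Let u = x**2 + 3*x + 1, so du = (2*x + 3) dx.
Rewriting, the integral becomes -3·∫ √u du = -3·(2/3)u^(3/2).
Substituting back, u = x**2 + 3*x + 1.

-2*(x**2 + 3*x + 1)**(3/2) + C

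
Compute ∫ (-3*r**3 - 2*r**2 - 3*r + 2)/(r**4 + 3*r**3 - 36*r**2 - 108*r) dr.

Factor the denominator: r*(r - 6)*(r + 3)*(r + 6).
Partial-fraction decomposition: -149/(54*(r + 6)) + 74/(81*(r + 3)) - 92/(81*(r - 6)) - 1/(54*r).
Integrate each term: A/(r−a) contributes A·log|r−a|.

-log(r)/54 - 92*log(r - 6)/81 + 74*log(r + 3)/81 - 149*log(r + 6)/54 + C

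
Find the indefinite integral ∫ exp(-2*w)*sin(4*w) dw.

-exp(-2*w)*sin(4*w)/10 - exp(-2*w)*cos(4*w)/5 + C

Let I denote the integral. Integrate by parts with u = sin(4*w), dv = exp(-2*w) dw, so v = -exp(-2*w)/2: I = -exp(-2*w)*sin(4*w)/2 + 2·∫ exp(-2*w)*cos(4*w) dw.
Apply parts again with u = cos(4*w), dv = exp(-2*w) dw: ∫ exp(-2*w)*cos(4*w) dw = -exp(-2*w)*cos(4*w)/2 − 2·I. Substituting back brings back I: I = -exp(-2*w)*sin(4*w)/2 - exp(-2*w)*cos(4*w) − 4·I.
Solving for I: (1 + 4)·I equals the remaining terms, so I = (1/5)·(-exp(-2*w)*sin(4*w)/2 - exp(-2*w)*cos(4*w)).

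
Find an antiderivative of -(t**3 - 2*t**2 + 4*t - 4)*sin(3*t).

t**3*cos(3*t)/3 - t**2*sin(3*t)/3 - 2*t**2*cos(3*t)/3 + 4*t*sin(3*t)/9 + 10*t*cos(3*t)/9 - 10*sin(3*t)/27 - 32*cos(3*t)/27 + C

Use integration by parts with u = t**3 - 2*t**2 + 4*t - 4, dv = -sin(3*t) dt, so v = cos(3*t)/3.
Apply parts 3 times (tabular method): alternate signs, differentiate u down to 0, integrate dv up.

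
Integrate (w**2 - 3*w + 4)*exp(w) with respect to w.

(w**2 - 5*w + 9)*exp(w) + C

Use integration by parts with u = w**2 - 3*w + 4, dv = exp(w) dw, so v = exp(w).
Apply parts 2 times (tabular method): alternate signs, differentiate u down to 0, integrate dv up.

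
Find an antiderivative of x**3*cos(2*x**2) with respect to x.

Let u = x², du = 2x dx; rewrite as (1/2)∫ u^1·cos(2u) du.
Now integrate by parts 1 time.

x**2*sin(2*x**2)/4 + cos(2*x**2)/8 + C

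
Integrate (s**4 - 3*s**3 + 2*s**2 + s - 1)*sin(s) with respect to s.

-s**4*cos(s) + 4*s**3*sin(s) + 3*s**3*cos(s) - 9*s**2*sin(s) + 10*s**2*cos(s) - 20*s*sin(s) - 19*s*cos(s) + 19*sin(s) - 19*cos(s) + C

Use integration by parts with u = s**4 - 3*s**3 + 2*s**2 + s - 1, dv = sin(s) ds, so v = -cos(s).
Apply parts 4 times (tabular method): alternate signs, differentiate u down to 0, integrate dv up.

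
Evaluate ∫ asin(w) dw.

Use integration by parts with u = arcsin(w), dv = dw.
Then du = 1/sqrt(-w**2 + 1) dw.

w*asin(w) + sqrt(-w**2 + 1) + C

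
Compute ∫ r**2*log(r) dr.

r**3*log(r)/3 - r**3/9 + C

Use integration by parts with u = log(r), dv = r**2 dr.
Then du = 1/r dr and v = r**3/3.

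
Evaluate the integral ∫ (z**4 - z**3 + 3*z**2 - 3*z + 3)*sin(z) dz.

-z**4*cos(z) + 4*z**3*sin(z) + z**3*cos(z) - 3*z**2*sin(z) + 9*z**2*cos(z) - 18*z*sin(z) - 3*z*cos(z) + 3*sin(z) - 21*cos(z) + C

Use integration by parts with u = z**4 - z**3 + 3*z**2 - 3*z + 3, dv = sin(z) dz, so v = -cos(z).
Apply parts 4 times (tabular method): alternate signs, differentiate u down to 0, integrate dv up.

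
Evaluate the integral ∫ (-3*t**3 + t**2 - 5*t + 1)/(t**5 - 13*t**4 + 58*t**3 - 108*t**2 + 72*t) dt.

log(t)/72 - 641*log(t - 6)/288 + 86*log(t - 3)/9 - 235*log(t - 2)/32 + 29/(8*t - 16) + C

Factor the denominator: t*(t - 6)*(t - 3)*(t - 2)**2.
Partial-fraction decomposition: -235/(32*(t - 2)) - 29/(8*(t - 2)**2) + 86/(9*(t - 3)) - 641/(288*(t - 6)) + 1/(72*t).
Integrate each term; A/(t−a) gives A·log|t−a|; A/(t−a)² gives −A/(t−a).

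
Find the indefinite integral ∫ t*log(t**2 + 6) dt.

Let u = t**2 + 6, so du = (2*t) dt.
The integral becomes (1/2)·∫ log(u) du; integrate by parts with u′=log(u), dv′=du.

t**2*log(t**2 + 6)/2 - t**2/2 + 3*log(t**2 + 6) + C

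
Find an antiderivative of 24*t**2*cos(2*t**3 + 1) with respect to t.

4*sin(2*t**3 + 1) + C

Let u = 2*t**3 + 1, so du = (6*t**2) dt.
Rewriting, the integral becomes 4·∫ cos(u) du = 4·sin(u).
Substituting back, u = 2*t**3 + 1.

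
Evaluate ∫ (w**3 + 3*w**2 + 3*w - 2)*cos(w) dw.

Use integration by parts with u = w**3 + 3*w**2 + 3*w - 2, dv = cos(w) dw, so v = sin(w).
Apply parts 3 times (tabular method): alternate signs, differentiate u down to 0, integrate dv up.

w**3*sin(w) + 3*w**2*sin(w) + 3*w**2*cos(w) - 3*w*sin(w) + 6*w*cos(w) - 8*sin(w) - 3*cos(w) + C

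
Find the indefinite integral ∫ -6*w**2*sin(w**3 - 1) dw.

Let u = w**3 - 1, so du = (3*w**2) dw.
Rewriting, the integral becomes -2·∫ sin(u) du = -2·-cos(u).
Substituting back, u = w**3 - 1.

2*cos(w**3 - 1) + C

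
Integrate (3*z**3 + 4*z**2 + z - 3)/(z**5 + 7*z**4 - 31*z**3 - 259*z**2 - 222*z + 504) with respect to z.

Factor the denominator: (z - 6)*(z - 1)*(z + 3)*(z + 4)*(z + 7).
Partial-fraction decomposition: -281/(416*(z + 7)) + 9/(10*(z + 4)) - 17/(48*(z + 3)) - 1/(160*(z - 1)) + 53/(390*(z - 6)).
Integrate each term: A/(z−a) contributes A·log|z−a|.

53*log(z - 6)/390 - log(z - 1)/160 - 17*log(z + 3)/48 + 9*log(z + 4)/10 - 281*log(z + 7)/416 + C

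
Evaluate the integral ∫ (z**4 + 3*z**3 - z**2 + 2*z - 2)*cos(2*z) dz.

z**4*sin(2*z)/2 + 3*z**3*sin(2*z)/2 + z**3*cos(2*z) - 2*z**2*sin(2*z) + 9*z**2*cos(2*z)/4 - 5*z*sin(2*z)/4 - 2*z*cos(2*z) - 5*cos(2*z)/8 + C

Use integration by parts with u = z**4 + 3*z**3 - z**2 + 2*z - 2, dv = cos(2*z) dz, so v = sin(2*z)/2.
Apply parts 4 times (tabular method): alternate signs, differentiate u down to 0, integrate dv up.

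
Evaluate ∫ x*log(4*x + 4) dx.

x**2*log(4*x + 4)/2 - x**2/4 + x/2 - log(x + 1)/2 + C

Use integration by parts with u = log(4*x + 4), dv = x dx.
Then du = 4/(4*x + 4) dx and v = x**2/2.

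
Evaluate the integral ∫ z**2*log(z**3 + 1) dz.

Let u = z**3 + 1, so du = (3*z**2) dz.
The integral becomes (1/3)·∫ log(u) du; integrate by parts with u′=log(u), dv′=du.

z**3*log(z**3 + 1)/3 - z**3/3 + log(z**3 + 1)/3 + C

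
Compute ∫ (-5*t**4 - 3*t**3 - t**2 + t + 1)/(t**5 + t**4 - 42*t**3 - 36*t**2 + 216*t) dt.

log(t)/216 - 7157*log(t - 6)/2592 + 21*log(t - 2)/64 + 67*log(t + 3)/81 - 5873*log(t + 6)/1728 + C

Factor the denominator: t*(t - 6)*(t - 2)*(t + 3)*(t + 6).
Partial-fraction decomposition: -5873/(1728*(t + 6)) + 67/(81*(t + 3)) + 21/(64*(t - 2)) - 7157/(2592*(t - 6)) + 1/(216*t).
Integrate each term: A/(t−a) contributes A·log|t−a|.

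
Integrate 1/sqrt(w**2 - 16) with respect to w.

Substitute w = 4·sec(θ), so dw = 4·sec(θ)*tan(θ) dθ and the radical becomes sqrt(w**2 - 16) = 4·tan(θ) by the Pythagorean identity.
Integrate the resulting trig expression in θ, then back-substitute sec(θ) = w/4, tan(θ) = sqrt(w**2 - 16)/4 (absorbing any constant into C).

log(w + sqrt(w**2 - 16)) + C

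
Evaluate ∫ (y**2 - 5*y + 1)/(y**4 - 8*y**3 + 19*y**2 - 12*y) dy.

-log(y)/12 - log(y - 4)/4 + 5*log(y - 3)/6 - log(y - 1)/2 + C

Factor the denominator: y*(y - 4)*(y - 3)*(y - 1).
Partial-fraction decomposition: -1/(2*(y - 1)) + 5/(6*(y - 3)) - 1/(4*(y - 4)) - 1/(12*y).
Integrate each term: A/(y−a) contributes A·log|y−a|.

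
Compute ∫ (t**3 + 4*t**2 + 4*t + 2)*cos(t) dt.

Use integration by parts with u = t**3 + 4*t**2 + 4*t + 2, dv = cos(t) dt, so v = sin(t).
Apply parts 3 times (tabular method): alternate signs, differentiate u down to 0, integrate dv up.

t**3*sin(t) + 4*t**2*sin(t) + 3*t**2*cos(t) - 2*t*sin(t) + 8*t*cos(t) - 6*sin(t) - 2*cos(t) + C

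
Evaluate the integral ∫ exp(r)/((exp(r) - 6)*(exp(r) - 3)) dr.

Let u = e^r, du = e^r dr.
The integral becomes ∫ du/((u-6)(u-3)); decompose into partial fractions.

log(exp(r) - 6)/3 - log(exp(r) - 3)/3 + C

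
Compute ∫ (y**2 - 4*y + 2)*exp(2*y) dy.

(2*y**2 - 10*y + 9)*exp(2*y)/4 + C

Use integration by parts with u = y**2 - 4*y + 2, dv = exp(2*y) dy, so v = exp(2*y)/2.
Apply parts 2 times (tabular method): alternate signs, differentiate u down to 0, integrate dv up.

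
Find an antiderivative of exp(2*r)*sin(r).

2*exp(2*r)*sin(r)/5 - exp(2*r)*cos(r)/5 + C

Let I denote the integral. Integrate by parts with u = sin(r), dv = exp(2*r) dr, so v = exp(2*r)/2: I = exp(2*r)*sin(r)/2 − (1/2)·∫ exp(2*r)*cos(r) dr.
Apply parts again with u = cos(r), dv = exp(2*r) dr: ∫ exp(2*r)*cos(r) dr = exp(2*r)*cos(r)/2 + (1/2)·I. Substituting back brings back I: I = exp(2*r)*sin(r)/2 - exp(2*r)*cos(r)/4 − (1/4)·I.
Solving for I: (1 + 1/4)·I equals the remaining terms, so I = (4/5)·(exp(2*r)*sin(r)/2 - exp(2*r)*cos(r)/4).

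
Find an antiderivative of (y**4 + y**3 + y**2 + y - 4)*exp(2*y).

Use integration by parts with u = y**4 + y**3 + y**2 + y - 4, dv = exp(2*y) dy, so v = exp(2*y)/2.
Apply parts 4 times (tabular method): alternate signs, differentiate u down to 0, integrate dv up.

(4*y**4 - 4*y**3 + 10*y**2 - 6*y - 13)*exp(2*y)/8 + C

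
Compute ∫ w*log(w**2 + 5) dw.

Let u = w**2 + 5, so du = (2*w) dw.
The integral becomes (1/2)·∫ log(u) du; integrate by parts with u′=log(u), dv′=du.

w**2*log(w**2 + 5)/2 - w**2/2 + 5*log(w**2 + 5)/2 + C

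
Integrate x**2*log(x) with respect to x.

x**3*log(x)/3 - x**3/9 + C

Use integration by parts with u = log(x), dv = x**2 dx.
Then du = 1/x dx and v = x**3/3.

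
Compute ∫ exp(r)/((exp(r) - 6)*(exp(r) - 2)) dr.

log(exp(r) - 6)/4 - log(exp(r) - 2)/4 + C

Let u = e^r, du = e^r dr.
The integral becomes ∫ du/((u-2)(u-6)); decompose into partial fractions.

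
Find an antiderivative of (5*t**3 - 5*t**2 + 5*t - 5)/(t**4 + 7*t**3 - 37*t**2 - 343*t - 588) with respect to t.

75*log(t - 7)/77 + 5*log(t + 3) - 425*log(t + 4)/33 + 250*log(t + 7)/21 + C

Factor the denominator: (t - 7)*(t + 3)*(t + 4)*(t + 7).
Partial-fraction decomposition: 250/(21*(t + 7)) - 425/(33*(t + 4)) + 5/(t + 3) + 75/(77*(t - 7)).
Integrate each term: A/(t−a) contributes A·log|t−a|.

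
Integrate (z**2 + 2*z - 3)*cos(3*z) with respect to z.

Use integration by parts with u = z**2 + 2*z - 3, dv = cos(3*z) dz, so v = sin(3*z)/3.
Apply parts 2 times (tabular method): alternate signs, differentiate u down to 0, integrate dv up.

z**2*sin(3*z)/3 + 2*z*sin(3*z)/3 + 2*z*cos(3*z)/9 - 29*sin(3*z)/27 + 2*cos(3*z)/9 + C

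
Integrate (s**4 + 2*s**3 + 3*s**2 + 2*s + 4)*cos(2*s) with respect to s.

s**4*sin(2*s)/2 + s**3*sin(2*s) + s**3*cos(2*s) + 3*s**2*cos(2*s)/2 - s*sin(2*s)/2 + 2*sin(2*s) - cos(2*s)/4 + C

Use integration by parts with u = s**4 + 2*s**3 + 3*s**2 + 2*s + 4, dv = cos(2*s) ds, so v = sin(2*s)/2.
Apply parts 4 times (tabular method): alternate signs, differentiate u down to 0, integrate dv up.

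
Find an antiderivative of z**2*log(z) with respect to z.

z**3*log(z)/3 - z**3/9 + C

Use integration by parts with u = log(z), dv = z**2 dz.
Then du = 1/z dz and v = z**3/3.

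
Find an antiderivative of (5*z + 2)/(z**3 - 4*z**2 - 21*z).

-2*log(z)/21 + 37*log(z - 7)/70 - 13*log(z + 3)/30 + C

Factor the denominator: z*(z - 7)*(z + 3).
Partial-fraction decomposition: -13/(30*(z + 3)) + 37/(70*(z - 7)) - 2/(21*z).
Integrate each term: A/(z−a) contributes A·log|z−a|.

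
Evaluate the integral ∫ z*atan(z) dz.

Use integration by parts with u = arctan(z), dv = z dz.
Then du = 1/(z**2 + 1) dz.

z**2*atan(z)/2 - z/2 + atan(z)/2 + C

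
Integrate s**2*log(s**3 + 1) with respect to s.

Let u = s**3 + 1, so du = (3*s**2) ds.
The integral becomes (1/3)·∫ log(u) du; integrate by parts with u′=log(u), dv′=du.

s**3*log(s**3 + 1)/3 - s**3/3 + log(s**3 + 1)/3 + C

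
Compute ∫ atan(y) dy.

y*atan(y) - log(y**2 + 1)/2 + C

Use integration by parts with u = arctan(y), dv = dy.
Then du = 1/(y**2 + 1) dy.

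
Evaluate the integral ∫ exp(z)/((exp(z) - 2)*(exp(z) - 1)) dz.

Let u = e^z, du = e^z dz.
The integral becomes ∫ du/((u-1)(u-2)); decompose into partial fractions.

log(exp(z) - 2) - log(exp(z) - 1) + C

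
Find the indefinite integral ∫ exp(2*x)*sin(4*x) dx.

exp(2*x)*sin(4*x)/10 - exp(2*x)*cos(4*x)/5 + C

Let I denote the integral. Integrate by parts with u = sin(4*x), dv = exp(2*x) dx, so v = exp(2*x)/2: I = exp(2*x)*sin(4*x)/2 − 2·∫ exp(2*x)*cos(4*x) dx.
Apply parts again with u = cos(4*x), dv = exp(2*x) dx: ∫ exp(2*x)*cos(4*x) dx = exp(2*x)*cos(4*x)/2 + 2·I. Substituting back brings back I: I = exp(2*x)*sin(4*x)/2 - exp(2*x)*cos(4*x) − 4·I.
Solving for I: (1 + 4)·I equals the remaining terms, so I = (1/5)·(exp(2*x)*sin(4*x)/2 - exp(2*x)*cos(4*x)).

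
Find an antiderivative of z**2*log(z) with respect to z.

Use integration by parts with u = log(z), dv = z**2 dz.
Then du = 1/z dz and v = z**3/3.

z**3*log(z)/3 - z**3/9 + C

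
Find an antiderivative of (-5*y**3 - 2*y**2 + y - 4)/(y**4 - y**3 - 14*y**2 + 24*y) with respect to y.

Factor the denominator: y*(y - 3)*(y - 2)*(y + 4).
Partial-fraction decomposition: -5/(3*(y + 4)) + 25/(6*(y - 2)) - 22/(3*(y - 3)) - 1/(6*y).
Integrate each term: A/(y−a) contributes A·log|y−a|.

-log(y)/6 - 22*log(y - 3)/3 + 25*log(y - 2)/6 - 5*log(y + 4)/3 + C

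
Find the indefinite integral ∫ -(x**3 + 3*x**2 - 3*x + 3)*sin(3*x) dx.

x**3*cos(3*x)/3 - x**2*sin(3*x)/3 + x**2*cos(3*x) - 2*x*sin(3*x)/3 - 11*x*cos(3*x)/9 + 11*sin(3*x)/27 + 7*cos(3*x)/9 + C

Use integration by parts with u = x**3 + 3*x**2 - 3*x + 3, dv = -sin(3*x) dx, so v = cos(3*x)/3.
Apply parts 3 times (tabular method): alternate signs, differentiate u down to 0, integrate dv up.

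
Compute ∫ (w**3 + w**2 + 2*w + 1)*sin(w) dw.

-w**3*cos(w) + 3*w**2*sin(w) - w**2*cos(w) + 2*w*sin(w) + 4*w*cos(w) - 4*sin(w) + cos(w) + C

Use integration by parts with u = w**3 + w**2 + 2*w + 1, dv = sin(w) dw, so v = -cos(w).
Apply parts 3 times (tabular method): alternate signs, differentiate u down to 0, integrate dv up.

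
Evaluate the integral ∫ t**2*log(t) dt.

t**3*log(t)/3 - t**3/9 + C

Use integration by parts with u = log(t), dv = t**2 dt.
Then du = 1/t dt and v = t**3/3.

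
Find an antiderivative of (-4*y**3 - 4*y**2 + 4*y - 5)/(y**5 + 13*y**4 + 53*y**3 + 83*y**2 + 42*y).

Factor the denominator: y*(y + 1)*(y + 2)*(y + 3)*(y + 7).
Partial-fraction decomposition: 381/(280*(y + 7)) - 55/(24*(y + 3)) + 3/(10*(y + 2)) + 3/(4*(y + 1)) - 5/(42*y).
Integrate each term: A/(y−a) contributes A·log|y−a|.

-5*log(y)/42 + 3*log(y + 1)/4 + 3*log(y + 2)/10 - 55*log(y + 3)/24 + 381*log(y + 7)/280 + C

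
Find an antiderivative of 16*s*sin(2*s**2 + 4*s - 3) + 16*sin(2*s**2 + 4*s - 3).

-4*cos(2*s**2 + 4*s - 3) + C

Let u = 2*s**2 + 4*s - 3, so du = (4*s + 4) ds.
Rewriting, the integral becomes 4·∫ sin(u) du = 4·-cos(u).
Substituting back, u = 2*s**2 + 4*s - 3.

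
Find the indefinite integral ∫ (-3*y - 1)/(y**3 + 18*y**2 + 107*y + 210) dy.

7*log(y + 5) - 17*log(y + 6) + 10*log(y + 7) + C

Factor the denominator: (y + 5)*(y + 6)*(y + 7).
Partial-fraction decomposition: 10/(y + 7) - 17/(y + 6) + 7/(y + 5).
Integrate each term: A/(y−a) contributes A·log|y−a|.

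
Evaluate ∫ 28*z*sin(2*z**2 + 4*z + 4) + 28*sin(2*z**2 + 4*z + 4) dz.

Let u = 2*z**2 + 4*z + 4, so du = (4*z + 4) dz.
Rewriting, the integral becomes 7·∫ sin(u) du = 7·-cos(u).
Substituting back, u = 2*z**2 + 4*z + 4.

-7*cos(2*z**2 + 4*z + 4) + C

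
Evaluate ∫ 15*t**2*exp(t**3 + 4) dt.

Let u = t**3 + 4, so du = (3*t**2) dt.
Rewriting, the integral becomes 5·∫ e^u du = 5·e^u.
Substituting back, u = t**3 + 4.

5*exp(t**3 + 4) + C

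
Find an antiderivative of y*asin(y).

y**2*asin(y)/2 + y*sqrt(-y**2 + 1)/4 - asin(y)/4 + C

Use integration by parts with u = arcsin(y), dv = y dy.
Then du = 1/sqrt(-y**2 + 1) dy.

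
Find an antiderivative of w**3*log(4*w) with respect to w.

Use integration by parts with u = log(4*w), dv = w**3 dw.
Then du = 1/w dw and v = w**4/4.

w**4*(log(w) + 2*log(2))/4 - w**4/16 + C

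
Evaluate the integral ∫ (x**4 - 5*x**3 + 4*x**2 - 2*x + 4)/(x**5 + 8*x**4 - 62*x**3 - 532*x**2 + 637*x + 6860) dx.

Factor the denominator: (x - 7)*(x - 4)*(x + 5)*(x + 7)**2.
Partial-fraction decomposition: -54125/(23716*(x + 7)) - 2165/(154*(x + 7)**2) + 341/(108*(x + 5)) + 4/(3267*(x - 4)) + 109/(882*(x - 7)).
Integrate each term; A/(x−a) gives A·log|x−a|; A/(x−a)² gives −A/(x−a).

109*log(x - 7)/882 + 4*log(x - 4)/3267 + 341*log(x + 5)/108 - 54125*log(x + 7)/23716 + 2165/(154*x + 1078) + C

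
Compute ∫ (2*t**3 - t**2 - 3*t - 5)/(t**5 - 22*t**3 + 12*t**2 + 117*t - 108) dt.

209*log(t - 3)/882 - 7*log(t - 1)/80 + 59*log(t + 3)/144 - 137*log(t + 4)/245 - 31/(84*t - 252) + C

Factor the denominator: (t - 3)**2*(t - 1)*(t + 3)*(t + 4).
Partial-fraction decomposition: -137/(245*(t + 4)) + 59/(144*(t + 3)) - 7/(80*(t - 1)) + 209/(882*(t - 3)) + 31/(84*(t - 3)**2).
Integrate each term; A/(t−a) gives A·log|t−a|; A/(t−a)² gives −A/(t−a).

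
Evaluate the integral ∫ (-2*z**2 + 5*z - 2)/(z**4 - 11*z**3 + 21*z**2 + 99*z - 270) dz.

-44*log(z - 6)/27 + 27*log(z - 5)/16 - 5*log(z - 3)/36 + 35*log(z + 3)/432 + C

Factor the denominator: (z - 6)*(z - 5)*(z - 3)*(z + 3).
Partial-fraction decomposition: 35/(432*(z + 3)) - 5/(36*(z - 3)) + 27/(16*(z - 5)) - 44/(27*(z - 6)).
Integrate each term: A/(z−a) contributes A·log|z−a|.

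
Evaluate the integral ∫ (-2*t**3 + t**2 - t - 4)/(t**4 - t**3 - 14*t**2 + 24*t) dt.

-log(t)/6 - 52*log(t - 3)/21 + 3*log(t - 2)/2 - 6*log(t + 4)/7 + C

Factor the denominator: t*(t - 3)*(t - 2)*(t + 4).
Partial-fraction decomposition: -6/(7*(t + 4)) + 3/(2*(t - 2)) - 52/(21*(t - 3)) - 1/(6*t).
Integrate each term: A/(t−a) contributes A·log|t−a|.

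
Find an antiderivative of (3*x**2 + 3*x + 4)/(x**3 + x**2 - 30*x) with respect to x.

Factor the denominator: x*(x - 5)*(x + 6).
Partial-fraction decomposition: 47/(33*(x + 6)) + 94/(55*(x - 5)) - 2/(15*x).
Integrate each term: A/(x−a) contributes A·log|x−a|.

-2*log(x)/15 + 94*log(x - 5)/55 + 47*log(x + 6)/33 + C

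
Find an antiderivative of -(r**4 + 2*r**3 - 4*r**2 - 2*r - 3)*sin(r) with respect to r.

r**4*cos(r) - 4*r**3*sin(r) + 2*r**3*cos(r) - 6*r**2*sin(r) - 16*r**2*cos(r) + 32*r*sin(r) - 14*r*cos(r) + 14*sin(r) + 29*cos(r) + C

Use integration by parts with u = r**4 + 2*r**3 - 4*r**2 - 2*r - 3, dv = -sin(r) dr, so v = cos(r).
Apply parts 4 times (tabular method): alternate signs, differentiate u down to 0, integrate dv up.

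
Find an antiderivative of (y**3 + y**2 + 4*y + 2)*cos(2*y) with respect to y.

Use integration by parts with u = y**3 + y**2 + 4*y + 2, dv = cos(2*y) dy, so v = sin(2*y)/2.
Apply parts 3 times (tabular method): alternate signs, differentiate u down to 0, integrate dv up.

y**3*sin(2*y)/2 + y**2*sin(2*y)/2 + 3*y**2*cos(2*y)/4 + 5*y*sin(2*y)/4 + y*cos(2*y)/2 + 3*sin(2*y)/4 + 5*cos(2*y)/8 + C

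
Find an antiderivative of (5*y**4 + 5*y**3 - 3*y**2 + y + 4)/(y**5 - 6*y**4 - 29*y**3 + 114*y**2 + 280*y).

Factor the denominator: y*(y - 7)*(y - 5)*(y + 2)*(y + 4).
Partial-fraction decomposition: 38/(33*(y + 4)) - 5/(42*(y + 2)) - 614/(105*(y - 5)) + 2264/(231*(y - 7)) + 1/(70*y).
Integrate each term: A/(y−a) contributes A·log|y−a|.

log(y)/70 + 2264*log(y - 7)/231 - 614*log(y - 5)/105 - 5*log(y + 2)/42 + 38*log(y + 4)/33 + C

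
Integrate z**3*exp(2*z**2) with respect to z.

Let u = z², du = 2z dz; rewrite as (1/2)∫ u^1·exp(2u) du.
Now integrate by parts 1 time.

(2*z**2 - 1)*exp(2*z**2)/8 + C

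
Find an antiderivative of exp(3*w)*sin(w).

Let I denote the integral. Integrate by parts with u = sin(w), dv = exp(3*w) dw, so v = exp(3*w)/3: I = exp(3*w)*sin(w)/3 − (1/3)·∫ exp(3*w)*cos(w) dw.
Apply parts again with u = cos(w), dv = exp(3*w) dw: ∫ exp(3*w)*cos(w) dw = exp(3*w)*cos(w)/3 + (1/3)·I. Substituting back brings back I: I = exp(3*w)*sin(w)/3 - exp(3*w)*cos(w)/9 − (1/9)·I.
Solving for I: (1 + 1/9)·I equals the remaining terms, so I = (9/10)·(exp(3*w)*sin(w)/3 - exp(3*w)*cos(w)/9).

3*exp(3*w)*sin(w)/10 - exp(3*w)*cos(w)/10 + C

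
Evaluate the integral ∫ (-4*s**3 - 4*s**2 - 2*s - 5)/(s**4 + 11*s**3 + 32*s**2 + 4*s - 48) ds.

-log(s - 1)/7 - 5*log(s + 2)/8 + 39*log(s + 4)/4 - 727*log(s + 6)/56 + C

Factor the denominator: (s - 1)*(s + 2)*(s + 4)*(s + 6).
Partial-fraction decomposition: -727/(56*(s + 6)) + 39/(4*(s + 4)) - 5/(8*(s + 2)) - 1/(7*(s - 1)).
Integrate each term: A/(s−a) contributes A·log|s−a|.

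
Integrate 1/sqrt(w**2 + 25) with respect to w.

log(w + sqrt(w**2 + 25)) + C

Substitute w = 5·tan(θ), so dw = 5·sec(θ)^2 dθ and the radical becomes sqrt(w**2 + 25) = 5·sec(θ) by the Pythagorean identity.
Integrate the resulting trig expression in θ, then back-substitute tan(θ) = w/5, sec(θ) = sqrt(w**2 + 25)/5 (absorbing any constant into C).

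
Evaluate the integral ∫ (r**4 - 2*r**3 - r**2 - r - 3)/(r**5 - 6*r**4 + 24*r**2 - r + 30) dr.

171*log(r - 5)/182 - 3*log(r - 3)/25 + 27*log(r + 2)/175 + 17*log(r**2 + 1)/1300 - 19*atan(r)/650 + C

Factor the denominator: (r - 5)*(r - 3)*(r + 2)*(r**2 + 1).
Partial-fraction decomposition: (17*r - 19)/(650*(r**2 + 1)) + 27/(175*(r + 2)) - 3/(25*(r - 3)) + 171/(182*(r - 5)).
Integrate each term; A/(r−a) gives A·log|r−a|; the (Br+D)/(r²+p²) term gives a log and an atan.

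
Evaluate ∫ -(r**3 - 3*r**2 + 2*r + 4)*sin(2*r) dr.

r**3*cos(2*r)/2 - 3*r**2*sin(2*r)/4 - 3*r**2*cos(2*r)/2 + 3*r*sin(2*r)/2 + r*cos(2*r)/4 - sin(2*r)/8 + 11*cos(2*r)/4 + C

Use integration by parts with u = r**3 - 3*r**2 + 2*r + 4, dv = -sin(2*r) dr, so v = cos(2*r)/2.
Apply parts 3 times (tabular method): alternate signs, differentiate u down to 0, integrate dv up.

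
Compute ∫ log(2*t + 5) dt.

Use integration by parts with u = log(2*t + 5), dv = dt.
Then du = 2/(2*t + 5) dt and v = t.

t*log(2*t + 5) - t + 5*log(2*t + 5)/2 + C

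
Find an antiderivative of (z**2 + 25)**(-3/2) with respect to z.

z/(25*sqrt(z**2 + 25)) + C

Substitute z = 5·tan(θ), so dz = 5·sec(θ)^2 dθ and the radical becomes sqrt(z**2 + 25) = 5·sec(θ) by the Pythagorean identity.
Integrate the resulting trig expression in θ, then back-substitute tan(θ) = z/5, sec(θ) = sqrt(z**2 + 25)/5 (absorbing any constant into C).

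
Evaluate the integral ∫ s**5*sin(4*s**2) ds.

-s**4*cos(4*s**2)/8 + s**2*sin(4*s**2)/16 + cos(4*s**2)/64 + C

Let u = s², du = 2s ds; rewrite as (1/2)∫ u^2·sin(4u) du.
Now integrate by parts 2 times.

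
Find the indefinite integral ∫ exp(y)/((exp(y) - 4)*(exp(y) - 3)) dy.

log(exp(y) - 4) - log(exp(y) - 3) + C

Let u = e^y, du = e^y dy.
The integral becomes ∫ du/((u-3)(u-4)); decompose into partial fractions.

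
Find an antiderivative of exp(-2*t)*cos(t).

Let I denote the integral. Integrate by parts with u = cos(t), dv = exp(-2*t) dt, so v = -exp(-2*t)/2: I = -exp(-2*t)*cos(t)/2 − (1/2)·∫ exp(-2*t)*sin(t) dt.
Apply parts again with u = sin(t), dv = exp(-2*t) dt: ∫ exp(-2*t)*sin(t) dt = -exp(-2*t)*sin(t)/2 + (1/2)·I. Substituting back brings back I: I = exp(-2*t)*sin(t)/4 - exp(-2*t)*cos(t)/2 − (1/4)·I.
Solving for I: (1 + 1/4)·I equals the remaining terms, so I = (4/5)·(exp(-2*t)*sin(t)/4 - exp(-2*t)*cos(t)/2).

exp(-2*t)*sin(t)/5 - 2*exp(-2*t)*cos(t)/5 + C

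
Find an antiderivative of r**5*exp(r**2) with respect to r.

Let u = r², du = 2r dr; rewrite as (1/2)∫ u^2·exp(1u) du.
Now integrate by parts 2 times.

(r**4 - 2*r**2 + 2)*exp(r**2)/2 + C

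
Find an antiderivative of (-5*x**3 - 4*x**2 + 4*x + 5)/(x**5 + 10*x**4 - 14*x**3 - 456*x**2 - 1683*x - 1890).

Factor the denominator: (x - 7)*(x + 3)**2*(x + 5)*(x + 6).
Partial-fraction decomposition: 917/(117*(x + 6)) - 85/(8*(x + 5)) + 2617/(900*(x + 3)) - 23/(15*(x + 3)**2) - 313/(2600*(x - 7)).
Integrate each term; A/(x−a) gives A·log|x−a|; A/(x−a)² gives −A/(x−a).

-313*log(x - 7)/2600 + 2617*log(x + 3)/900 - 85*log(x + 5)/8 + 917*log(x + 6)/117 + 23/(15*x + 45) + C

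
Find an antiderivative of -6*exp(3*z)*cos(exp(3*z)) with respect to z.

-2*sin(exp(3*z)) + C

Let u = exp(3*z), so du = (3*exp(3*z)) dz.
Rewriting, the integral becomes -2·∫ cos(u) du = -2·sin(u).
Substituting back, u = exp(3*z).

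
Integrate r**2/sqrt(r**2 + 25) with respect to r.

r*sqrt(r**2 + 25)/2 - 25*log(r + sqrt(r**2 + 25))/2 + C

Substitute r = 5·tan(θ), so dr = 5·sec(θ)^2 dθ and the radical becomes sqrt(r**2 + 25) = 5·sec(θ) by the Pythagorean identity.
Integrate the resulting trig expression in θ, then back-substitute tan(θ) = r/5, sec(θ) = sqrt(r**2 + 25)/5 (absorbing any constant into C).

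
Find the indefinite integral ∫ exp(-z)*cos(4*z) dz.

4*exp(-z)*sin(4*z)/17 - exp(-z)*cos(4*z)/17 + C

Let I denote the integral. Integrate by parts with u = cos(4*z), dv = exp(-z) dz, so v = -exp(-z): I = -exp(-z)*cos(4*z) − 4·∫ exp(-z)*sin(4*z) dz.
Apply parts again with u = sin(4*z), dv = exp(-z) dz: ∫ exp(-z)*sin(4*z) dz = -exp(-z)*sin(4*z) + 4·I. Substituting back brings back I: I = 4*exp(-z)*sin(4*z) - exp(-z)*cos(4*z) − 16·I.
Solving for I: (1 + 16)·I equals the remaining terms, so I = (1/17)·(4*exp(-z)*sin(4*z) - exp(-z)*cos(4*z)).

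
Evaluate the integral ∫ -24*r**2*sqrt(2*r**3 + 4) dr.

-8*(2*r**3 + 4)**(3/2)/3 + C

Let u = 2*r**3 + 4, so du = (6*r**2) dr.
Rewriting, the integral becomes -4·∫ √u du = -4·(2/3)u^(3/2).
Substituting back, u = 2*r**3 + 4.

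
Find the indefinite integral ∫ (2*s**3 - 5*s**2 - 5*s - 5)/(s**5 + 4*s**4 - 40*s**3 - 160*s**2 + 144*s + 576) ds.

217*log(s - 6)/3840 + 19*log(s - 2)/768 - 31*log(s + 2)/256 + 193*log(s + 4)/240 - 587*log(s + 6)/768 + C

Factor the denominator: (s - 6)*(s - 2)*(s + 2)*(s + 4)*(s + 6).
Partial-fraction decomposition: -587/(768*(s + 6)) + 193/(240*(s + 4)) - 31/(256*(s + 2)) + 19/(768*(s - 2)) + 217/(3840*(s - 6)).
Integrate each term: A/(s−a) contributes A·log|s−a|.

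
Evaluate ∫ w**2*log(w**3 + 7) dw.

Let u = w**3 + 7, so du = (3*w**2) dw.
The integral becomes (1/3)·∫ log(u) du; integrate by parts with u′=log(u), dv′=du.

w**3*log(w**3 + 7)/3 - w**3/3 + 7*log(w**3 + 7)/3 + C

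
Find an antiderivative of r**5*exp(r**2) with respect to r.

Let u = r², du = 2r dr; rewrite as (1/2)∫ u^2·exp(1u) du.
Now integrate by parts 2 times.

(r**4 - 2*r**2 + 2)*exp(r**2)/2 + C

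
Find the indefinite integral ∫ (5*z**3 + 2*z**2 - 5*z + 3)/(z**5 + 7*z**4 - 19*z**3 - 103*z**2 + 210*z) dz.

log(z)/70 + 47*log(z - 3)/80 - 41*log(z - 2)/126 + 547*log(z + 5)/560 - 1579*log(z + 7)/1260 + C

Factor the denominator: z*(z - 3)*(z - 2)*(z + 5)*(z + 7).
Partial-fraction decomposition: -1579/(1260*(z + 7)) + 547/(560*(z + 5)) - 41/(126*(z - 2)) + 47/(80*(z - 3)) + 1/(70*z).
Integrate each term: A/(z−a) contributes A·log|z−a|.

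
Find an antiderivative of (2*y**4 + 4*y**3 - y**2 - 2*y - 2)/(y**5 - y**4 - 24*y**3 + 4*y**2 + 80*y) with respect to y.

-log(y)/40 + 571*log(y - 5)/315 - 3*log(y - 2)/8 + log(y + 2)/56 + 41*log(y + 4)/72 + C

Factor the denominator: y*(y - 5)*(y - 2)*(y + 2)*(y + 4).
Partial-fraction decomposition: 41/(72*(y + 4)) + 1/(56*(y + 2)) - 3/(8*(y - 2)) + 571/(315*(y - 5)) - 1/(40*y).
Integrate each term: A/(y−a) contributes A·log|y−a|.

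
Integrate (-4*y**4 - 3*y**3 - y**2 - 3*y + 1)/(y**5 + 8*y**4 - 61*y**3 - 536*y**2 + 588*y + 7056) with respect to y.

Factor the denominator: (y - 7)*(y - 4)*(y + 6)**2*(y + 7).
Partial-fraction decomposition: -391/(7*(y + 7)) + 895501/(16900*(y + 6)) - 4553/(130*(y + 6)**2) + 113/(300*(y - 4)) - 5351/(3549*(y - 7)).
Integrate each term; A/(y−a) gives A·log|y−a|; A/(y−a)² gives −A/(y−a).

-5351*log(y - 7)/3549 + 113*log(y - 4)/300 + 895501*log(y + 6)/16900 - 391*log(y + 7)/7 + 4553/(130*y + 780) + C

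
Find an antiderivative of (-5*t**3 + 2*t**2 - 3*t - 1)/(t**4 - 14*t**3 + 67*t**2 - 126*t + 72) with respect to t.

Factor the denominator: (t - 6)*(t - 4)*(t - 3)*(t - 1).
Partial-fraction decomposition: 7/(30*(t - 1)) - 127/(6*(t - 3)) + 301/(6*(t - 4)) - 1027/(30*(t - 6)).
Integrate each term: A/(t−a) contributes A·log|t−a|.

-1027*log(t - 6)/30 + 301*log(t - 4)/6 - 127*log(t - 3)/6 + 7*log(t - 1)/30 + C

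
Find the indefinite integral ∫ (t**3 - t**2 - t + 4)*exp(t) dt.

Use integration by parts with u = t**3 - t**2 - t + 4, dv = exp(t) dt, so v = exp(t).
Apply parts 3 times (tabular method): alternate signs, differentiate u down to 0, integrate dv up.

(t**3 - 4*t**2 + 7*t - 3)*exp(t) + C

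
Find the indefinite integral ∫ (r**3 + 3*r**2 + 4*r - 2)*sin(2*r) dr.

-r**3*cos(2*r)/2 + 3*r**2*sin(2*r)/4 - 3*r**2*cos(2*r)/2 + 3*r*sin(2*r)/2 - 5*r*cos(2*r)/4 + 5*sin(2*r)/8 + 7*cos(2*r)/4 + C

Use integration by parts with u = r**3 + 3*r**2 + 4*r - 2, dv = sin(2*r) dr, so v = -cos(2*r)/2.
Apply parts 3 times (tabular method): alternate signs, differentiate u down to 0, integrate dv up.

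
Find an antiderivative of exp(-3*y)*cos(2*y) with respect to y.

Let I denote the integral. Integrate by parts with u = cos(2*y), dv = exp(-3*y) dy, so v = -exp(-3*y)/3: I = -exp(-3*y)*cos(2*y)/3 − (2/3)·∫ exp(-3*y)*sin(2*y) dy.
Apply parts again with u = sin(2*y), dv = exp(-3*y) dy: ∫ exp(-3*y)*sin(2*y) dy = -exp(-3*y)*sin(2*y)/3 + (2/3)·I. Substituting back brings back I: I = 2*exp(-3*y)*sin(2*y)/9 - exp(-3*y)*cos(2*y)/3 − (4/9)·I.
Solving for I: (1 + 4/9)·I equals the remaining terms, so I = (9/13)·(2*exp(-3*y)*sin(2*y)/9 - exp(-3*y)*cos(2*y)/3).

2*exp(-3*y)*sin(2*y)/13 - 3*exp(-3*y)*cos(2*y)/13 + C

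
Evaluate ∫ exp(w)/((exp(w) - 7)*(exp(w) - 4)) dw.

Let u = e^w, du = e^w dw.
The integral becomes ∫ du/((u-4)(u-7)); decompose into partial fractions.

log(exp(w) - 7)/3 - log(exp(w) - 4)/3 + C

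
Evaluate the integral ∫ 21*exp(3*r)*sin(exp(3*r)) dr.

-7*cos(exp(3*r)) + C

Let u = exp(3*r), so du = (3*exp(3*r)) dr.
Rewriting, the integral becomes 7·∫ sin(u) du = 7·-cos(u).
Substituting back, u = exp(3*r).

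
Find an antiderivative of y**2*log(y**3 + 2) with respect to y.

Let u = y**3 + 2, so du = (3*y**2) dy.
The integral becomes (1/3)·∫ log(u) du; integrate by parts with u′=log(u), dv′=du.

y**3*log(y**3 + 2)/3 - y**3/3 + 2*log(y**3 + 2)/3 + C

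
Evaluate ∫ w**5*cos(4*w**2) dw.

w**4*sin(4*w**2)/8 + w**2*cos(4*w**2)/16 - sin(4*w**2)/64 + C

Let u = w², du = 2w dw; rewrite as (1/2)∫ u^2·cos(4u) du.
Now integrate by parts 2 times.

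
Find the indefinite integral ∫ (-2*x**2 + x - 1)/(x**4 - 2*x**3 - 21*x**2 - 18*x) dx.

log(x)/18 - 67*log(x - 6)/378 - 2*log(x + 1)/7 + 11*log(x + 3)/27 + C

Factor the denominator: x*(x - 6)*(x + 1)*(x + 3).
Partial-fraction decomposition: 11/(27*(x + 3)) - 2/(7*(x + 1)) - 67/(378*(x - 6)) + 1/(18*x).
Integrate each term: A/(x−a) contributes A·log|x−a|.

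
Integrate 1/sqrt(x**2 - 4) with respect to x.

Substitute x = 2·sec(θ), so dx = 2·sec(θ)*tan(θ) dθ and the radical becomes sqrt(x**2 - 4) = 2·tan(θ) by the Pythagorean identity.
Integrate the resulting trig expression in θ, then back-substitute sec(θ) = x/2, tan(θ) = sqrt(x**2 - 4)/2 (absorbing any constant into C).

log(x + sqrt(x**2 - 4)) + C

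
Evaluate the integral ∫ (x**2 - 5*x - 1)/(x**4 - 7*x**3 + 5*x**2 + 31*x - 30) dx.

-log(x - 5)/56 + 7*log(x - 3)/20 - 5*log(x - 1)/24 - 13*log(x + 2)/105 + C

Factor the denominator: (x - 5)*(x - 3)*(x - 1)*(x + 2).
Partial-fraction decomposition: -13/(105*(x + 2)) - 5/(24*(x - 1)) + 7/(20*(x - 3)) - 1/(56*(x - 5)).
Integrate each term: A/(x−a) contributes A·log|x−a|.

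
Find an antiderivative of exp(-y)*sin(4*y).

Let I denote the integral. Integrate by parts with u = sin(4*y), dv = exp(-y) dy, so v = -exp(-y): I = -exp(-y)*sin(4*y) + 4·∫ exp(-y)*cos(4*y) dy.
Apply parts again with u = cos(4*y), dv = exp(-y) dy: ∫ exp(-y)*cos(4*y) dy = -exp(-y)*cos(4*y) − 4·I. Substituting back brings back I: I = -exp(-y)*sin(4*y) - 4*exp(-y)*cos(4*y) − 16·I.
Solving for I: (1 + 16)·I equals the remaining terms, so I = (1/17)·(-exp(-y)*sin(4*y) - 4*exp(-y)*cos(4*y)).

-exp(-y)*sin(4*y)/17 - 4*exp(-y)*cos(4*y)/17 + C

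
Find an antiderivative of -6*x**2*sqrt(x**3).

Let u = x**3, so du = (3*x**2) dx.
Rewriting, the integral becomes -2·∫ √u du = -2·(2/3)u^(3/2).
Substituting back, u = x**3.

-4*(x**3)**(3/2)/3 + C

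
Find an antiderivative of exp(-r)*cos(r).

Let I denote the integral. Integrate by parts with u = cos(r), dv = exp(-r) dr, so v = -exp(-r): I = -exp(-r)*cos(r) − ∫ exp(-r)*sin(r) dr.
Apply parts again with u = sin(r), dv = exp(-r) dr: ∫ exp(-r)*sin(r) dr = -exp(-r)*sin(r) + I. Substituting back brings back I: I = exp(-r)*sin(r) - exp(-r)*cos(r) − I.
Solving for I: (1 + 1)·I equals the remaining terms, so I = (1/2)·(exp(-r)*sin(r) - exp(-r)*cos(r)).

exp(-r)*sin(r)/2 - exp(-r)*cos(r)/2 + C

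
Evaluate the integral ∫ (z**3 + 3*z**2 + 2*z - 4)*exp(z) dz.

(z**3 + 2*z - 6)*exp(z) + C

Use integration by parts with u = z**3 + 3*z**2 + 2*z - 4, dv = exp(z) dz, so v = exp(z).
Apply parts 3 times (tabular method): alternate signs, differentiate u down to 0, integrate dv up.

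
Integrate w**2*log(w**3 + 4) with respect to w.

Let u = w**3 + 4, so du = (3*w**2) dw.
The integral becomes (1/3)·∫ log(u) du; integrate by parts with u′=log(u), dv′=du.

w**3*log(w**3 + 4)/3 - w**3/3 + 4*log(w**3 + 4)/3 + C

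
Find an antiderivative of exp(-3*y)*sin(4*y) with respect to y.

Let I denote the integral. Integrate by parts with u = sin(4*y), dv = exp(-3*y) dy, so v = -exp(-3*y)/3: I = -exp(-3*y)*sin(4*y)/3 + (4/3)·∫ exp(-3*y)*cos(4*y) dy.
Apply parts again with u = cos(4*y), dv = exp(-3*y) dy: ∫ exp(-3*y)*cos(4*y) dy = -exp(-3*y)*cos(4*y)/3 − (4/3)·I. Substituting back brings back I: I = -exp(-3*y)*sin(4*y)/3 - 4*exp(-3*y)*cos(4*y)/9 − (16/9)·I.
Solving for I: (1 + 16/9)·I equals the remaining terms, so I = (9/25)·(-exp(-3*y)*sin(4*y)/3 - 4*exp(-3*y)*cos(4*y)/9).

-3*exp(-3*y)*sin(4*y)/25 - 4*exp(-3*y)*cos(4*y)/25 + C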